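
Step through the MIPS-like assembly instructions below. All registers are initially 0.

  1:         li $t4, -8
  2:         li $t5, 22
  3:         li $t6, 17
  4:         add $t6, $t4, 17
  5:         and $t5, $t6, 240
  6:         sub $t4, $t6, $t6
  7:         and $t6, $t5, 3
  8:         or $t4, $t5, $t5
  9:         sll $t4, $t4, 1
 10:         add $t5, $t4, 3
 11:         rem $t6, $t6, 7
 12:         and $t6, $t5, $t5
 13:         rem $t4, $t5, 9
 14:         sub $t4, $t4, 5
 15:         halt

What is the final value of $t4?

$t4=-8
$t5=22
$t6=17
$t6=(-8)+17=9
$t5=9&240=0
$t4=9-9=0
$t6=0&3=0
$t4=0|0=0
$t4=0<<1=0
$t5=0+3=3
$t6=0%7=0
$t6=3&3=3
$t4=3%9=3
$t4=3-5=-2
halt.

-2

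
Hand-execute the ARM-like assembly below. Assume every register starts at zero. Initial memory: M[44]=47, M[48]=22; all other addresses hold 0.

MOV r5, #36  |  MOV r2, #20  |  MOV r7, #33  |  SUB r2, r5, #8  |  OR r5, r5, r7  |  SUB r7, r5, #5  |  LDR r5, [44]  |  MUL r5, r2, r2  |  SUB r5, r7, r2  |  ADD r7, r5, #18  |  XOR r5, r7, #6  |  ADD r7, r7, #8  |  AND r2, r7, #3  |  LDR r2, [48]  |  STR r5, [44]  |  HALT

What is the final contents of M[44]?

MOV r5, #36 → r5=36
MOV r2, #20 → r2=20
MOV r7, #33 → r7=33
SUB r2, r5, #8 → r2=36-8=28
OR r5, r5, r7 → r5=36|33=37
SUB r7, r5, #5 → r7=37-5=32
LDR r5, [44] → r5=M[44]=47
MUL r5, r2, r2 → r5=28*28=784
SUB r5, r7, r2 → r5=32-28=4
ADD r7, r5, #18 → r7=4+18=22
XOR r5, r7, #6 → r5=22^6=16
ADD r7, r7, #8 → r7=22+8=30
AND r2, r7, #3 → r2=30&3=2
LDR r2, [48] → r2=M[48]=22
STR r5, [44] → M[44]=16
halt.

16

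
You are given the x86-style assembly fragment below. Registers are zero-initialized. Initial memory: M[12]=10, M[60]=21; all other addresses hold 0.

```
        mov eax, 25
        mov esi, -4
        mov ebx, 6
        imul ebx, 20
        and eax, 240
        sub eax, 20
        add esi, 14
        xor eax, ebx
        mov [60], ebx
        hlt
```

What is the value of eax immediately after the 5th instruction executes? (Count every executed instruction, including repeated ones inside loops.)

16

after mov eax, 25: eax=25
after mov esi, -4: esi=-4
after mov ebx, 6: ebx=6
after imul ebx, 20: ebx=6*20=120
after and eax, 240: eax=25&240=16
After step 5: eax = 16.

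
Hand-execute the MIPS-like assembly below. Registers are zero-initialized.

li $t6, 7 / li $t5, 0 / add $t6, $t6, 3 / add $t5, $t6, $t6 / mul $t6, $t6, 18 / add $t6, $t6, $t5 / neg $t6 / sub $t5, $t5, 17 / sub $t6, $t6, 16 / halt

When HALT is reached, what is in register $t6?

li $t6, 7 → $t6=7
li $t5, 0 → $t5=0
add $t6, $t6, 3 → $t6=7+3=10
add $t5, $t6, $t6 → $t5=10+10=20
mul $t6, $t6, 18 → $t6=10*18=180
add $t6, $t6, $t5 → $t6=180+20=200
neg $t6 → $t6=-(200)=-200
sub $t5, $t5, 17 → $t5=20-17=3
sub $t6, $t6, 16 → $t6=(-200)-16=-216
halt.

-216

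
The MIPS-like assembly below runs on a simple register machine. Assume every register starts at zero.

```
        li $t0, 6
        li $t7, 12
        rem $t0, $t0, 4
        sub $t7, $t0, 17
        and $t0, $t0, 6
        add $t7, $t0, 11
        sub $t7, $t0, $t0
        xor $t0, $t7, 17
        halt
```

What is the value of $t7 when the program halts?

0

$t0=6
$t7=12
$t0=6%4=2
$t7=2-17=-15
$t0=2&6=2
$t7=2+11=13
$t7=2-2=0
$t0=0^17=17
halt.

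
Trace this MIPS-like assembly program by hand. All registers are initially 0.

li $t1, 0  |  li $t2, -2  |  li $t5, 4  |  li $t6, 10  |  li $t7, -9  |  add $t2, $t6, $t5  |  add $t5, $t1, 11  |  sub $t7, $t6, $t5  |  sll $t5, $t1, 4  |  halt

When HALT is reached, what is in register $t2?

14

after li $t1, 0: $t1=0
after li $t2, -2: $t2=-2
after li $t5, 4: $t5=4
after li $t6, 10: $t6=10
after li $t7, -9: $t7=-9
after add $t2, $t6, $t5: $t2=10+4=14
after add $t5, $t1, 11: $t5=0+11=11
after sub $t7, $t6, $t5: $t7=10-11=-1
after sll $t5, $t1, 4: $t5=0<<4=0
halt.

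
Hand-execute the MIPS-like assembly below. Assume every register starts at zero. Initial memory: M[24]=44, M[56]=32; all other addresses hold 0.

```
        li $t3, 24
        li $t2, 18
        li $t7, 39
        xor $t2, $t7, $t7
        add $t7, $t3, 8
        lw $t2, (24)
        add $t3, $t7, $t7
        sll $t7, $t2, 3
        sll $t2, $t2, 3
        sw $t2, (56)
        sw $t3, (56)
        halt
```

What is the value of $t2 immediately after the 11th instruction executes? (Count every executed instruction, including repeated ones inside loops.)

li $t3, 24 → $t3=24
li $t2, 18 → $t2=18
li $t7, 39 → $t7=39
xor $t2, $t7, $t7 → $t2=39^39=0
add $t7, $t3, 8 → $t7=24+8=32
lw $t2, (24) → $t2=M[24]=44
add $t3, $t7, $t7 → $t3=32+32=64
sll $t7, $t2, 3 → $t7=44<<3=352
sll $t2, $t2, 3 → $t2=44<<3=352
sw $t2, (56) → M[56]=352
sw $t3, (56) → M[56]=64
After step 11: $t2 = 352.

352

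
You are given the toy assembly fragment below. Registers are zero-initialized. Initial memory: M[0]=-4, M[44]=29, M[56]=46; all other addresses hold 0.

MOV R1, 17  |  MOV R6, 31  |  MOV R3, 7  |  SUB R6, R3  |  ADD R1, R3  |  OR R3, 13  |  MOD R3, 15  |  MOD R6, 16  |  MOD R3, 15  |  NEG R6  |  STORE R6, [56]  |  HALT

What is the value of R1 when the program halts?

24

MOV R1, 17 → R1=17
MOV R6, 31 → R6=31
MOV R3, 7 → R3=7
SUB R6, R3 → R6=31-7=24
ADD R1, R3 → R1=17+7=24
OR R3, 13 → R3=7|13=15
MOD R3, 15 → R3=15%15=0
MOD R6, 16 → R6=24%16=8
MOD R3, 15 → R3=0%15=0
NEG R6 → R6=-(8)=-8
STORE R6, [56] → M[56]=-8
halt.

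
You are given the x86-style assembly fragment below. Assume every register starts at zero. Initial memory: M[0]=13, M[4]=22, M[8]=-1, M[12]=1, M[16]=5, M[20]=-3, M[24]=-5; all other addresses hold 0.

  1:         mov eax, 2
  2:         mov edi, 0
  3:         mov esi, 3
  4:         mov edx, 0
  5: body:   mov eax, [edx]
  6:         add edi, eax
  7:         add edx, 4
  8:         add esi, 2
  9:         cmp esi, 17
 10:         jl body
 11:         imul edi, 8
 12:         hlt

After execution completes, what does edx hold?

28

mov eax, 2 → eax=2
mov edi, 0 → edi=0
mov esi, 3 → esi=3
mov edx, 0 → edx=0
mov eax, [edx] → eax=M[0]=13
add edi, eax → edi=0+13=13
add edx, 4 → edx=0+4=4
add esi, 2 → esi=3+2=5
cmp esi, 17  (cmp 5,17)
jl body: taken
mov eax, [edx] → eax=M[4]=22
add edi, eax → edi=13+22=35
add edx, 4 → edx=4+4=8
add esi, 2 → esi=5+2=7
cmp esi, 17  (cmp 7,17)
jl body: taken
mov eax, [edx] → eax=M[8]=-1
add edi, eax → edi=35+(-1)=34
add edx, 4 → edx=8+4=12
add esi, 2 → esi=7+2=9
cmp esi, 17  (cmp 9,17)
jl body: taken
mov eax, [edx] → eax=M[12]=1
add edi, eax → edi=34+1=35
add edx, 4 → edx=12+4=16
add esi, 2 → esi=9+2=11
cmp esi, 17  (cmp 11,17)
jl body: taken
mov eax, [edx] → eax=M[16]=5
add edi, eax → edi=35+5=40
add edx, 4 → edx=16+4=20
add esi, 2 → esi=11+2=13
cmp esi, 17  (cmp 13,17)
jl body: taken
mov eax, [edx] → eax=M[20]=-3
add edi, eax → edi=40+(-3)=37
add edx, 4 → edx=20+4=24
add esi, 2 → esi=13+2=15
cmp esi, 17  (cmp 15,17)
jl body: taken
mov eax, [edx] → eax=M[24]=-5
add edi, eax → edi=37+(-5)=32
add edx, 4 → edx=24+4=28
add esi, 2 → esi=15+2=17
cmp esi, 17  (cmp 17,17)
jl body: not taken
imul edi, 8 → edi=32*8=256
halt.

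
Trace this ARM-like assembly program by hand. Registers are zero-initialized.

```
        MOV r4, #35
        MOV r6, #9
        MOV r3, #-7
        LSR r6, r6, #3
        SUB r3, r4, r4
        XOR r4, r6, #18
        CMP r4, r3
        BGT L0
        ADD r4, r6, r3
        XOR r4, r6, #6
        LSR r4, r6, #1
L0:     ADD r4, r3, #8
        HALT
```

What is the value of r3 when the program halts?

0

r4=35
r6=9
r3=-7
r6=9>>3=1
r3=35-35=0
r4=1^18=19
CMP r4, r3  (cmp 19,0)
BGT L0: taken
r4=0+8=8
halt.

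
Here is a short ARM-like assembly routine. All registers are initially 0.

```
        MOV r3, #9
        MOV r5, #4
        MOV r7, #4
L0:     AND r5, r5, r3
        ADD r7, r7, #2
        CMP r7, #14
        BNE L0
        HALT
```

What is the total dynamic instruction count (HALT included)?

24

r3=9
r5=4
r7=4
r5=4&9=0
r7=4+2=6
CMP r7, #14  (cmp 6,14)
BNE L0: taken
r5=0&9=0
r7=6+2=8
CMP r7, #14  (cmp 8,14)
BNE L0: taken
r5=0&9=0
r7=8+2=10
CMP r7, #14  (cmp 10,14)
BNE L0: taken
r5=0&9=0
r7=10+2=12
CMP r7, #14  (cmp 12,14)
BNE L0: taken
r5=0&9=0
r7=12+2=14
CMP r7, #14  (cmp 14,14)
BNE L0: not taken
halt.
Total executed instructions: 24.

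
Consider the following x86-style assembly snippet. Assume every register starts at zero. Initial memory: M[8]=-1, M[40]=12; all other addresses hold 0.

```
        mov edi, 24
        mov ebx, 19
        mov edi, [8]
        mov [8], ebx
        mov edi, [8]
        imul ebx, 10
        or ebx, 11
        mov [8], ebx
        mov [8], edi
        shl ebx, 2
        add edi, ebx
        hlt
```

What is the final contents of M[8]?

mov edi, 24 → edi=24
mov ebx, 19 → ebx=19
mov edi, [8] → edi=M[8]=-1
mov [8], ebx → M[8]=19
mov edi, [8] → edi=M[8]=19
imul ebx, 10 → ebx=19*10=190
or ebx, 11 → ebx=190|11=191
mov [8], ebx → M[8]=191
mov [8], edi → M[8]=19
shl ebx, 2 → ebx=191<<2=764
add edi, ebx → edi=19+764=783
halt.

19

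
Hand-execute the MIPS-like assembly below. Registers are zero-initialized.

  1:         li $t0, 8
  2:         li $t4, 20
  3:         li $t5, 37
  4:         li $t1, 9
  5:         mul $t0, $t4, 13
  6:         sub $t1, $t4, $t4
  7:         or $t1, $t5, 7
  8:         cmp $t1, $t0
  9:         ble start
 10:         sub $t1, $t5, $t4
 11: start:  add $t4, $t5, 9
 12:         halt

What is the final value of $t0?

after li $t0, 8: $t0=8
after li $t4, 20: $t4=20
after li $t5, 37: $t5=37
after li $t1, 9: $t1=9
after mul $t0, $t4, 13: $t0=20*13=260
after sub $t1, $t4, $t4: $t1=20-20=0
after or $t1, $t5, 7: $t1=37|7=39
cmp $t1, $t0  (cmp 39,260)
ble start: taken
after add $t4, $t5, 9: $t4=37+9=46
halt.

260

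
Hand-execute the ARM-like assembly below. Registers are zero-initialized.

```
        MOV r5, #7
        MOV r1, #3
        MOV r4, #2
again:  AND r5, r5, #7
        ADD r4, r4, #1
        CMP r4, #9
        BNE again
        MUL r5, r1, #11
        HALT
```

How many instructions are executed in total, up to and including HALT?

after MOV r5, #7: r5=7
after MOV r1, #3: r1=3
after MOV r4, #2: r4=2
after AND r5, r5, #7: r5=7&7=7
after ADD r4, r4, #1: r4=2+1=3
CMP r4, #9  (cmp 3,9)
BNE again: taken
after AND r5, r5, #7: r5=7&7=7
after ADD r4, r4, #1: r4=3+1=4
CMP r4, #9  (cmp 4,9)
BNE again: taken
after AND r5, r5, #7: r5=7&7=7
after ADD r4, r4, #1: r4=4+1=5
CMP r4, #9  (cmp 5,9)
BNE again: taken
after AND r5, r5, #7: r5=7&7=7
after ADD r4, r4, #1: r4=5+1=6
CMP r4, #9  (cmp 6,9)
BNE again: taken
after AND r5, r5, #7: r5=7&7=7
after ADD r4, r4, #1: r4=6+1=7
CMP r4, #9  (cmp 7,9)
BNE again: taken
after AND r5, r5, #7: r5=7&7=7
after ADD r4, r4, #1: r4=7+1=8
CMP r4, #9  (cmp 8,9)
BNE again: taken
after AND r5, r5, #7: r5=7&7=7
after ADD r4, r4, #1: r4=8+1=9
CMP r4, #9  (cmp 9,9)
BNE again: not taken
after MUL r5, r1, #11: r5=3*11=33
halt.
Total executed instructions: 33.

33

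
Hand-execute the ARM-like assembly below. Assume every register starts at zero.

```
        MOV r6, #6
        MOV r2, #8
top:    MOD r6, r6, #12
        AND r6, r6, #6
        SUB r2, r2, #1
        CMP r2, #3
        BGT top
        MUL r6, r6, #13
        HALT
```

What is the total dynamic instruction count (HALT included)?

after MOV r6, #6: r6=6
after MOV r2, #8: r2=8
after MOD r6, r6, #12: r6=6%12=6
after AND r6, r6, #6: r6=6&6=6
after SUB r2, r2, #1: r2=8-1=7
CMP r2, #3  (cmp 7,3)
BGT top: taken
after MOD r6, r6, #12: r6=6%12=6
after AND r6, r6, #6: r6=6&6=6
after SUB r2, r2, #1: r2=7-1=6
CMP r2, #3  (cmp 6,3)
BGT top: taken
after MOD r6, r6, #12: r6=6%12=6
after AND r6, r6, #6: r6=6&6=6
after SUB r2, r2, #1: r2=6-1=5
CMP r2, #3  (cmp 5,3)
BGT top: taken
after MOD r6, r6, #12: r6=6%12=6
after AND r6, r6, #6: r6=6&6=6
after SUB r2, r2, #1: r2=5-1=4
CMP r2, #3  (cmp 4,3)
BGT top: taken
after MOD r6, r6, #12: r6=6%12=6
after AND r6, r6, #6: r6=6&6=6
after SUB r2, r2, #1: r2=4-1=3
CMP r2, #3  (cmp 3,3)
BGT top: not taken
after MUL r6, r6, #13: r6=6*13=78
halt.
Total executed instructions: 29.

29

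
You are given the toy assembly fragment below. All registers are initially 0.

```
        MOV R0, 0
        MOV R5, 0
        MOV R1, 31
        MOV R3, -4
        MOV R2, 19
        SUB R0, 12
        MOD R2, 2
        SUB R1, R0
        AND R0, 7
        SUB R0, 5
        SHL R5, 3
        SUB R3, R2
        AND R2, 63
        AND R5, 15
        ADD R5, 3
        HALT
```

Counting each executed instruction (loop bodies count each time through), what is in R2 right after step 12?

1

R0=0
R5=0
R1=31
R3=-4
R2=19
R0=0-12=-12
R2=19%2=1
R1=31-(-12)=43
R0=(-12)&7=4
R0=4-5=-1
R5=0<<3=0
R3=(-4)-1=-5
After step 12: R2 = 1.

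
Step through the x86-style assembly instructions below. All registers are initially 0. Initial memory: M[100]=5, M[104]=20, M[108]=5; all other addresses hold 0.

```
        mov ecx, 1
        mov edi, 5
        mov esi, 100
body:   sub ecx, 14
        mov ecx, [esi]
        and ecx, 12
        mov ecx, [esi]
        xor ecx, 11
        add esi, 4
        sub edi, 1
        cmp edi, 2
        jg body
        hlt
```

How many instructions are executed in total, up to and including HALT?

31

ecx=1
edi=5
esi=100
ecx=1-14=-13
ecx=M[100]=5
ecx=5&12=4
ecx=M[100]=5
ecx=5^11=14
esi=100+4=104
edi=5-1=4
cmp edi, 2  (cmp 4,2)
jg body: taken
ecx=14-14=0
ecx=M[104]=20
ecx=20&12=4
ecx=M[104]=20
ecx=20^11=31
esi=104+4=108
edi=4-1=3
cmp edi, 2  (cmp 3,2)
jg body: taken
ecx=31-14=17
ecx=M[108]=5
ecx=5&12=4
ecx=M[108]=5
ecx=5^11=14
esi=108+4=112
edi=3-1=2
cmp edi, 2  (cmp 2,2)
jg body: not taken
halt.
Total executed instructions: 31.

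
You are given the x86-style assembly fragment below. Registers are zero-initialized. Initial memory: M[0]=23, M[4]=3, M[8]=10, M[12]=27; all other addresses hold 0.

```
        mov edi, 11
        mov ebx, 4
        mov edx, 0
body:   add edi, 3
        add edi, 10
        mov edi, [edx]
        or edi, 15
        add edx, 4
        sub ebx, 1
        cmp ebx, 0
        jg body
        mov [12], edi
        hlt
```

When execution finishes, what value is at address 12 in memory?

after mov edi, 11: edi=11
after mov ebx, 4: ebx=4
after mov edx, 0: edx=0
after add edi, 3: edi=11+3=14
after add edi, 10: edi=14+10=24
after mov edi, [edx]: edi=M[0]=23
after or edi, 15: edi=23|15=31
after add edx, 4: edx=0+4=4
after sub ebx, 1: ebx=4-1=3
cmp ebx, 0  (cmp 3,0)
jg body: taken
after add edi, 3: edi=31+3=34
after add edi, 10: edi=34+10=44
after mov edi, [edx]: edi=M[4]=3
after or edi, 15: edi=3|15=15
after add edx, 4: edx=4+4=8
after sub ebx, 1: ebx=3-1=2
cmp ebx, 0  (cmp 2,0)
jg body: taken
after add edi, 3: edi=15+3=18
after add edi, 10: edi=18+10=28
after mov edi, [edx]: edi=M[8]=10
after or edi, 15: edi=10|15=15
after add edx, 4: edx=8+4=12
after sub ebx, 1: ebx=2-1=1
cmp ebx, 0  (cmp 1,0)
jg body: taken
after add edi, 3: edi=15+3=18
after add edi, 10: edi=18+10=28
after mov edi, [edx]: edi=M[12]=27
after or edi, 15: edi=27|15=31
after add edx, 4: edx=12+4=16
after sub ebx, 1: ebx=1-1=0
cmp ebx, 0  (cmp 0,0)
jg body: not taken
mov [12], edi → M[12]=31
halt.

31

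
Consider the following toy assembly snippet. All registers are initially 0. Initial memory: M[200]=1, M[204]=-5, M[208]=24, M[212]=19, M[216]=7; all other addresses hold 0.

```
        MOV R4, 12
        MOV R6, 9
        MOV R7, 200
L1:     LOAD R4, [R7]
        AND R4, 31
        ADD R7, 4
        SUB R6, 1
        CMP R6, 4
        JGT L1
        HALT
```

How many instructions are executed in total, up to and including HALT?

MOV R4, 12 → R4=12
MOV R6, 9 → R6=9
MOV R7, 200 → R7=200
LOAD R4, [R7] → R4=M[200]=1
AND R4, 31 → R4=1&31=1
ADD R7, 4 → R7=200+4=204
SUB R6, 1 → R6=9-1=8
CMP R6, 4  (cmp 8,4)
JGT L1: taken
LOAD R4, [R7] → R4=M[204]=-5
AND R4, 31 → R4=(-5)&31=27
ADD R7, 4 → R7=204+4=208
SUB R6, 1 → R6=8-1=7
CMP R6, 4  (cmp 7,4)
JGT L1: taken
LOAD R4, [R7] → R4=M[208]=24
AND R4, 31 → R4=24&31=24
ADD R7, 4 → R7=208+4=212
SUB R6, 1 → R6=7-1=6
CMP R6, 4  (cmp 6,4)
JGT L1: taken
LOAD R4, [R7] → R4=M[212]=19
AND R4, 31 → R4=19&31=19
ADD R7, 4 → R7=212+4=216
SUB R6, 1 → R6=6-1=5
CMP R6, 4  (cmp 5,4)
JGT L1: taken
LOAD R4, [R7] → R4=M[216]=7
AND R4, 31 → R4=7&31=7
ADD R7, 4 → R7=216+4=220
SUB R6, 1 → R6=5-1=4
CMP R6, 4  (cmp 4,4)
JGT L1: not taken
halt.
Total executed instructions: 34.

34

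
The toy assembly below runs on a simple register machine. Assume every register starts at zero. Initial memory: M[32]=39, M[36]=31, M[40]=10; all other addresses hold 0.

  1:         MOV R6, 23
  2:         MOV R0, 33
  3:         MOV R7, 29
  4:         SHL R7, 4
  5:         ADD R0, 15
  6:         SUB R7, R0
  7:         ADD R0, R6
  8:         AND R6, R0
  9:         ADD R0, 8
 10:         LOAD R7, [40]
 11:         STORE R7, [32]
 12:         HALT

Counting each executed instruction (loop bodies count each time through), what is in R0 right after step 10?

79

R6=23
R0=33
R7=29
R7=29<<4=464
R0=33+15=48
R7=464-48=416
R0=48+23=71
R6=23&71=7
R0=71+8=79
R7=M[40]=10
After step 10: R0 = 79.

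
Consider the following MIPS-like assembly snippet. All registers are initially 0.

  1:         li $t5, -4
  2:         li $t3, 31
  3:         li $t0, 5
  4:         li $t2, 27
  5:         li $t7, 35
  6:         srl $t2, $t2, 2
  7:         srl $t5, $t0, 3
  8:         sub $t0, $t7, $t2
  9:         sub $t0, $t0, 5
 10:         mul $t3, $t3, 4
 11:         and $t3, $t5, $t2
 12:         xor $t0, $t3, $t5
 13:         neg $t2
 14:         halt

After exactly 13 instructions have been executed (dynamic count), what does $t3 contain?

0

after li $t5, -4: $t5=-4
after li $t3, 31: $t3=31
after li $t0, 5: $t0=5
after li $t2, 27: $t2=27
after li $t7, 35: $t7=35
after srl $t2, $t2, 2: $t2=27>>2=6
after srl $t5, $t0, 3: $t5=5>>3=0
after sub $t0, $t7, $t2: $t0=35-6=29
after sub $t0, $t0, 5: $t0=29-5=24
after mul $t3, $t3, 4: $t3=31*4=124
after and $t3, $t5, $t2: $t3=0&6=0
after xor $t0, $t3, $t5: $t0=0^0=0
after neg $t2: $t2=-(6)=-6
After step 13: $t3 = 0.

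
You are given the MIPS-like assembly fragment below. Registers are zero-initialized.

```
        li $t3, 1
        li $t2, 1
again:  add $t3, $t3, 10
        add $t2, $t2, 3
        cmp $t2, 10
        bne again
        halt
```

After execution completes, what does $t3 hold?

31

li $t3, 1 → $t3=1
li $t2, 1 → $t2=1
add $t3, $t3, 10 → $t3=1+10=11
add $t2, $t2, 3 → $t2=1+3=4
cmp $t2, 10  (cmp 4,10)
bne again: taken
add $t3, $t3, 10 → $t3=11+10=21
add $t2, $t2, 3 → $t2=4+3=7
cmp $t2, 10  (cmp 7,10)
bne again: taken
add $t3, $t3, 10 → $t3=21+10=31
add $t2, $t2, 3 → $t2=7+3=10
cmp $t2, 10  (cmp 10,10)
bne again: not taken
halt.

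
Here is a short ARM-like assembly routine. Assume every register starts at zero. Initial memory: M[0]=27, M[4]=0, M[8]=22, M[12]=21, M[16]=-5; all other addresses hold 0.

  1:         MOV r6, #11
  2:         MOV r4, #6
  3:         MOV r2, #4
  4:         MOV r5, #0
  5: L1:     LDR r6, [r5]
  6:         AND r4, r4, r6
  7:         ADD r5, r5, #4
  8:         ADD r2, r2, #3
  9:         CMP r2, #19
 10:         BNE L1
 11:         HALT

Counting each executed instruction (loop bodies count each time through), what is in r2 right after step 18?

10

after MOV r6, #11: r6=11
after MOV r4, #6: r4=6
after MOV r2, #4: r2=4
after MOV r5, #0: r5=0
after LDR r6, [r5]: r6=M[0]=27
after AND r4, r4, r6: r4=6&27=2
after ADD r5, r5, #4: r5=0+4=4
after ADD r2, r2, #3: r2=4+3=7
CMP r2, #19  (cmp 7,19)
BNE L1: taken
after LDR r6, [r5]: r6=M[4]=0
after AND r4, r4, r6: r4=2&0=0
after ADD r5, r5, #4: r5=4+4=8
after ADD r2, r2, #3: r2=7+3=10
CMP r2, #19  (cmp 10,19)
BNE L1: taken
after LDR r6, [r5]: r6=M[8]=22
after AND r4, r4, r6: r4=0&22=0
After step 18: r2 = 10.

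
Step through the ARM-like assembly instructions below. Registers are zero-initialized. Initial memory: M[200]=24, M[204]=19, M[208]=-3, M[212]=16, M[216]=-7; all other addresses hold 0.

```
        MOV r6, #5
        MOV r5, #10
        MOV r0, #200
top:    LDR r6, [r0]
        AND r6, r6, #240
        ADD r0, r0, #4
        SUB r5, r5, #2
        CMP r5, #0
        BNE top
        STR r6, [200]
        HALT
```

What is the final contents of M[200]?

240

r6=5
r5=10
r0=200
r6=M[200]=24
r6=24&240=16
r0=200+4=204
r5=10-2=8
CMP r5, #0  (cmp 8,0)
BNE top: taken
r6=M[204]=19
r6=19&240=16
r0=204+4=208
r5=8-2=6
CMP r5, #0  (cmp 6,0)
BNE top: taken
r6=M[208]=-3
r6=(-3)&240=240
r0=208+4=212
r5=6-2=4
CMP r5, #0  (cmp 4,0)
BNE top: taken
r6=M[212]=16
r6=16&240=16
r0=212+4=216
r5=4-2=2
CMP r5, #0  (cmp 2,0)
BNE top: taken
r6=M[216]=-7
r6=(-7)&240=240
r0=216+4=220
r5=2-2=0
CMP r5, #0  (cmp 0,0)
BNE top: not taken
STR r6, [200] → M[200]=240
halt.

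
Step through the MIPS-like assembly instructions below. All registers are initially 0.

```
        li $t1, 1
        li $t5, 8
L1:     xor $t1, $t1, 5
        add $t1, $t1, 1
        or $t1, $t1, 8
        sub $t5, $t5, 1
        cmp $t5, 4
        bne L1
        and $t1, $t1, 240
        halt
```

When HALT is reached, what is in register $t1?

$t1=1
$t5=8
$t1=1^5=4
$t1=4+1=5
$t1=5|8=13
$t5=8-1=7
cmp $t5, 4  (cmp 7,4)
bne L1: taken
$t1=13^5=8
$t1=8+1=9
$t1=9|8=9
$t5=7-1=6
cmp $t5, 4  (cmp 6,4)
bne L1: taken
$t1=9^5=12
$t1=12+1=13
$t1=13|8=13
$t5=6-1=5
cmp $t5, 4  (cmp 5,4)
bne L1: taken
$t1=13^5=8
$t1=8+1=9
$t1=9|8=9
$t5=5-1=4
cmp $t5, 4  (cmp 4,4)
bne L1: not taken
$t1=9&240=0
halt.

0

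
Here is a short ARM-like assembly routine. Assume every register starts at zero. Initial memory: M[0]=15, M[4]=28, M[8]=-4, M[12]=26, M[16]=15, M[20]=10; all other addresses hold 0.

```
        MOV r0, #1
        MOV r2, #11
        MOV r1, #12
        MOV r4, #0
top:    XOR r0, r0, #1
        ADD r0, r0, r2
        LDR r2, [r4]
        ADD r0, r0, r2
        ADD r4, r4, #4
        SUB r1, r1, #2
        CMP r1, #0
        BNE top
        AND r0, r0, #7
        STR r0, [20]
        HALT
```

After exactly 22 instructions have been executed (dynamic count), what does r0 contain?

after MOV r0, #1: r0=1
after MOV r2, #11: r2=11
after MOV r1, #12: r1=12
after MOV r4, #0: r4=0
after XOR r0, r0, #1: r0=1^1=0
after ADD r0, r0, r2: r0=0+11=11
after LDR r2, [r4]: r2=M[0]=15
after ADD r0, r0, r2: r0=11+15=26
after ADD r4, r4, #4: r4=0+4=4
after SUB r1, r1, #2: r1=12-2=10
CMP r1, #0  (cmp 10,0)
BNE top: taken
after XOR r0, r0, #1: r0=26^1=27
after ADD r0, r0, r2: r0=27+15=42
after LDR r2, [r4]: r2=M[4]=28
after ADD r0, r0, r2: r0=42+28=70
after ADD r4, r4, #4: r4=4+4=8
after SUB r1, r1, #2: r1=10-2=8
CMP r1, #0  (cmp 8,0)
BNE top: taken
after XOR r0, r0, #1: r0=70^1=71
after ADD r0, r0, r2: r0=71+28=99
After step 22: r0 = 99.

99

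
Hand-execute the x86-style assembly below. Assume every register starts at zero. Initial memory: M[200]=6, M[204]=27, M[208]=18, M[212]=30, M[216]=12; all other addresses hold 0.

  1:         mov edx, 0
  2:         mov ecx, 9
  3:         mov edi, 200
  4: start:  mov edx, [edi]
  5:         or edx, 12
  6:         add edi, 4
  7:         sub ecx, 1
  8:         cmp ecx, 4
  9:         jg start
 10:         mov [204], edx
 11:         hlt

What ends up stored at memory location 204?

12

after mov edx, 0: edx=0
after mov ecx, 9: ecx=9
after mov edi, 200: edi=200
after mov edx, [edi]: edx=M[200]=6
after or edx, 12: edx=6|12=14
after add edi, 4: edi=200+4=204
after sub ecx, 1: ecx=9-1=8
cmp ecx, 4  (cmp 8,4)
jg start: taken
after mov edx, [edi]: edx=M[204]=27
after or edx, 12: edx=27|12=31
after add edi, 4: edi=204+4=208
after sub ecx, 1: ecx=8-1=7
cmp ecx, 4  (cmp 7,4)
jg start: taken
after mov edx, [edi]: edx=M[208]=18
after or edx, 12: edx=18|12=30
after add edi, 4: edi=208+4=212
after sub ecx, 1: ecx=7-1=6
cmp ecx, 4  (cmp 6,4)
jg start: taken
after mov edx, [edi]: edx=M[212]=30
after or edx, 12: edx=30|12=30
after add edi, 4: edi=212+4=216
after sub ecx, 1: ecx=6-1=5
cmp ecx, 4  (cmp 5,4)
jg start: taken
after mov edx, [edi]: edx=M[216]=12
after or edx, 12: edx=12|12=12
after add edi, 4: edi=216+4=220
after sub ecx, 1: ecx=5-1=4
cmp ecx, 4  (cmp 4,4)
jg start: not taken
mov [204], edx → M[204]=12
halt.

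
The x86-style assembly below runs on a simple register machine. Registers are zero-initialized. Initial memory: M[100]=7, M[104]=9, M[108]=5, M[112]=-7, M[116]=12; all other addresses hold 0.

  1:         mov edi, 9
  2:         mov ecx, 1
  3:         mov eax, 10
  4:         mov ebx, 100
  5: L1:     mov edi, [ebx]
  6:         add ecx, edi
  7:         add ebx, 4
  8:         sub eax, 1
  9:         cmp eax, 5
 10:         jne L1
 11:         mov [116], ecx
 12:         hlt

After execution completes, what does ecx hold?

mov edi, 9 → edi=9
mov ecx, 1 → ecx=1
mov eax, 10 → eax=10
mov ebx, 100 → ebx=100
mov edi, [ebx] → edi=M[100]=7
add ecx, edi → ecx=1+7=8
add ebx, 4 → ebx=100+4=104
sub eax, 1 → eax=10-1=9
cmp eax, 5  (cmp 9,5)
jne L1: taken
mov edi, [ebx] → edi=M[104]=9
add ecx, edi → ecx=8+9=17
add ebx, 4 → ebx=104+4=108
sub eax, 1 → eax=9-1=8
cmp eax, 5  (cmp 8,5)
jne L1: taken
mov edi, [ebx] → edi=M[108]=5
add ecx, edi → ecx=17+5=22
add ebx, 4 → ebx=108+4=112
sub eax, 1 → eax=8-1=7
cmp eax, 5  (cmp 7,5)
jne L1: taken
mov edi, [ebx] → edi=M[112]=-7
add ecx, edi → ecx=22+(-7)=15
add ebx, 4 → ebx=112+4=116
sub eax, 1 → eax=7-1=6
cmp eax, 5  (cmp 6,5)
jne L1: taken
mov edi, [ebx] → edi=M[116]=12
add ecx, edi → ecx=15+12=27
add ebx, 4 → ebx=116+4=120
sub eax, 1 → eax=6-1=5
cmp eax, 5  (cmp 5,5)
jne L1: not taken
mov [116], ecx → M[116]=27
halt.

27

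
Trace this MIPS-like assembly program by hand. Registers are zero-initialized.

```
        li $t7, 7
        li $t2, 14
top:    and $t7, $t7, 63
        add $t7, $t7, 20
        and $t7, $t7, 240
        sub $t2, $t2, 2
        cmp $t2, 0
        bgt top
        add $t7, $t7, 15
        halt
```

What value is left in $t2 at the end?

0

after li $t7, 7: $t7=7
after li $t2, 14: $t2=14
after and $t7, $t7, 63: $t7=7&63=7
after add $t7, $t7, 20: $t7=7+20=27
after and $t7, $t7, 240: $t7=27&240=16
after sub $t2, $t2, 2: $t2=14-2=12
cmp $t2, 0  (cmp 12,0)
bgt top: taken
after and $t7, $t7, 63: $t7=16&63=16
after add $t7, $t7, 20: $t7=16+20=36
after and $t7, $t7, 240: $t7=36&240=32
after sub $t2, $t2, 2: $t2=12-2=10
cmp $t2, 0  (cmp 10,0)
bgt top: taken
after and $t7, $t7, 63: $t7=32&63=32
after add $t7, $t7, 20: $t7=32+20=52
after and $t7, $t7, 240: $t7=52&240=48
after sub $t2, $t2, 2: $t2=10-2=8
cmp $t2, 0  (cmp 8,0)
bgt top: taken
after and $t7, $t7, 63: $t7=48&63=48
after add $t7, $t7, 20: $t7=48+20=68
after and $t7, $t7, 240: $t7=68&240=64
after sub $t2, $t2, 2: $t2=8-2=6
cmp $t2, 0  (cmp 6,0)
bgt top: taken
after and $t7, $t7, 63: $t7=64&63=0
after add $t7, $t7, 20: $t7=0+20=20
after and $t7, $t7, 240: $t7=20&240=16
after sub $t2, $t2, 2: $t2=6-2=4
cmp $t2, 0  (cmp 4,0)
bgt top: taken
after and $t7, $t7, 63: $t7=16&63=16
after add $t7, $t7, 20: $t7=16+20=36
after and $t7, $t7, 240: $t7=36&240=32
after sub $t2, $t2, 2: $t2=4-2=2
cmp $t2, 0  (cmp 2,0)
bgt top: taken
after and $t7, $t7, 63: $t7=32&63=32
after add $t7, $t7, 20: $t7=32+20=52
after and $t7, $t7, 240: $t7=52&240=48
after sub $t2, $t2, 2: $t2=2-2=0
cmp $t2, 0  (cmp 0,0)
bgt top: not taken
after add $t7, $t7, 15: $t7=48+15=63
halt.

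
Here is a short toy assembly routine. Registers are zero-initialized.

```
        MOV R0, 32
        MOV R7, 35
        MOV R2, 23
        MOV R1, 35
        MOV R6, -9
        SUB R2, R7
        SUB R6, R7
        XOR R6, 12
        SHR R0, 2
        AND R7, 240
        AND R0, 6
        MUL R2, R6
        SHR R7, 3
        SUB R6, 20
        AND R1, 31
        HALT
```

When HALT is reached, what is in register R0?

0

after MOV R0, 32: R0=32
after MOV R7, 35: R7=35
after MOV R2, 23: R2=23
after MOV R1, 35: R1=35
after MOV R6, -9: R6=-9
after SUB R2, R7: R2=23-35=-12
after SUB R6, R7: R6=(-9)-35=-44
after XOR R6, 12: R6=(-44)^12=-40
after SHR R0, 2: R0=32>>2=8
after AND R7, 240: R7=35&240=32
after AND R0, 6: R0=8&6=0
after MUL R2, R6: R2=(-12)*(-40)=480
after SHR R7, 3: R7=32>>3=4
after SUB R6, 20: R6=(-40)-20=-60
after AND R1, 31: R1=35&31=3
halt.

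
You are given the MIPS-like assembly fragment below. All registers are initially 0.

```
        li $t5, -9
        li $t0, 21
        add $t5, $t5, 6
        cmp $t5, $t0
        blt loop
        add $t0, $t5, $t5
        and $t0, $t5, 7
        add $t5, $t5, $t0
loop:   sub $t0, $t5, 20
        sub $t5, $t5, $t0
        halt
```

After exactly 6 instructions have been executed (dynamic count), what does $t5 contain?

li $t5, -9 → $t5=-9
li $t0, 21 → $t0=21
add $t5, $t5, 6 → $t5=(-9)+6=-3
cmp $t5, $t0  (cmp -3,21)
blt loop: taken
sub $t0, $t5, 20 → $t0=(-3)-20=-23
After step 6: $t5 = -3.

-3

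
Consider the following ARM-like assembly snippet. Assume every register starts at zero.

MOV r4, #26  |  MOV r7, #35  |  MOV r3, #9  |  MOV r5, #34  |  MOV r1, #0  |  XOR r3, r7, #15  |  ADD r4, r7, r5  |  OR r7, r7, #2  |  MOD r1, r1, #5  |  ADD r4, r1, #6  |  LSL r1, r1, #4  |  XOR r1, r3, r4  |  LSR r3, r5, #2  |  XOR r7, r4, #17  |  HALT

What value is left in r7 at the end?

23

after MOV r4, #26: r4=26
after MOV r7, #35: r7=35
after MOV r3, #9: r3=9
after MOV r5, #34: r5=34
after MOV r1, #0: r1=0
after XOR r3, r7, #15: r3=35^15=44
after ADD r4, r7, r5: r4=35+34=69
after OR r7, r7, #2: r7=35|2=35
after MOD r1, r1, #5: r1=0%5=0
after ADD r4, r1, #6: r4=0+6=6
after LSL r1, r1, #4: r1=0<<4=0
after XOR r1, r3, r4: r1=44^6=42
after LSR r3, r5, #2: r3=34>>2=8
after XOR r7, r4, #17: r7=6^17=23
halt.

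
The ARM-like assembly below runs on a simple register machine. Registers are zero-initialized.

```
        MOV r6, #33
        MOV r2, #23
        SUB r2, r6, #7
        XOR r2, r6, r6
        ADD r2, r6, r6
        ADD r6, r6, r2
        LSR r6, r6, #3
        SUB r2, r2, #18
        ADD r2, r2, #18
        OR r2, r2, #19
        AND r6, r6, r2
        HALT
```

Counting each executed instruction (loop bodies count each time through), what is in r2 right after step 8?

after MOV r6, #33: r6=33
after MOV r2, #23: r2=23
after SUB r2, r6, #7: r2=33-7=26
after XOR r2, r6, r6: r2=33^33=0
after ADD r2, r6, r6: r2=33+33=66
after ADD r6, r6, r2: r6=33+66=99
after LSR r6, r6, #3: r6=99>>3=12
after SUB r2, r2, #18: r2=66-18=48
After step 8: r2 = 48.

48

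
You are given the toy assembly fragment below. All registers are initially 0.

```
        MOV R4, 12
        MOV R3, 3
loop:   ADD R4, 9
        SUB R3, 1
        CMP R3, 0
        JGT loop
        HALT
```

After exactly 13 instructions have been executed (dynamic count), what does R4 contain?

R4=12
R3=3
R4=12+9=21
R3=3-1=2
CMP R3, 0  (cmp 2,0)
JGT loop: taken
R4=21+9=30
R3=2-1=1
CMP R3, 0  (cmp 1,0)
JGT loop: taken
R4=30+9=39
R3=1-1=0
CMP R3, 0  (cmp 0,0)
After step 13: R4 = 39.

39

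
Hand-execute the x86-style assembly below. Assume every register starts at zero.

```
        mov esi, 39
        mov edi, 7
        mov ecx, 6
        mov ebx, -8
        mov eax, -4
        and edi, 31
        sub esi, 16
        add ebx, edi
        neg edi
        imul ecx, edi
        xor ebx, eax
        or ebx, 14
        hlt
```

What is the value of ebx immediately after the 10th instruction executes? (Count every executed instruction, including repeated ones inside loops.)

-1

after mov esi, 39: esi=39
after mov edi, 7: edi=7
after mov ecx, 6: ecx=6
after mov ebx, -8: ebx=-8
after mov eax, -4: eax=-4
after and edi, 31: edi=7&31=7
after sub esi, 16: esi=39-16=23
after add ebx, edi: ebx=(-8)+7=-1
after neg edi: edi=-(7)=-7
after imul ecx, edi: ecx=6*(-7)=-42
After step 10: ebx = -1.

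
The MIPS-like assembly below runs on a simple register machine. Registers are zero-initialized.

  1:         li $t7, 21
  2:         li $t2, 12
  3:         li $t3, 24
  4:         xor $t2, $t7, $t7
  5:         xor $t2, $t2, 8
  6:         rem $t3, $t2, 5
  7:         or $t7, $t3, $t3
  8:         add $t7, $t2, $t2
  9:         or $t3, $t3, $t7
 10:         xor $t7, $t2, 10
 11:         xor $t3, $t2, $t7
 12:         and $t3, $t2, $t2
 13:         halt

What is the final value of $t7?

$t7=21
$t2=12
$t3=24
$t2=21^21=0
$t2=0^8=8
$t3=8%5=3
$t7=3|3=3
$t7=8+8=16
$t3=3|16=19
$t7=8^10=2
$t3=8^2=10
$t3=8&8=8
halt.

2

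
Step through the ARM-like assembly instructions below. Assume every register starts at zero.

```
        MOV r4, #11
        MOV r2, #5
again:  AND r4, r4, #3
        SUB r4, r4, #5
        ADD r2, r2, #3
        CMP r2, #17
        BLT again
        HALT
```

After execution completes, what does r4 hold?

-5

r4=11
r2=5
r4=11&3=3
r4=3-5=-2
r2=5+3=8
CMP r2, #17  (cmp 8,17)
BLT again: taken
r4=(-2)&3=2
r4=2-5=-3
r2=8+3=11
CMP r2, #17  (cmp 11,17)
BLT again: taken
r4=(-3)&3=1
r4=1-5=-4
r2=11+3=14
CMP r2, #17  (cmp 14,17)
BLT again: taken
r4=(-4)&3=0
r4=0-5=-5
r2=14+3=17
CMP r2, #17  (cmp 17,17)
BLT again: not taken
halt.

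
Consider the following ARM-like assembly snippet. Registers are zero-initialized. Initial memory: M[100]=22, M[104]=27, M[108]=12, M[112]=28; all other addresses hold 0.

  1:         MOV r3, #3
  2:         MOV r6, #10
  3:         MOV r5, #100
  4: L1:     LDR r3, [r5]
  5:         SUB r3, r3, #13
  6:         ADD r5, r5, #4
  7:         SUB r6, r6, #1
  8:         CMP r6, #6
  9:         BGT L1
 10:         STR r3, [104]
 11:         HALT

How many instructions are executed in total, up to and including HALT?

MOV r3, #3 → r3=3
MOV r6, #10 → r6=10
MOV r5, #100 → r5=100
LDR r3, [r5] → r3=M[100]=22
SUB r3, r3, #13 → r3=22-13=9
ADD r5, r5, #4 → r5=100+4=104
SUB r6, r6, #1 → r6=10-1=9
CMP r6, #6  (cmp 9,6)
BGT L1: taken
LDR r3, [r5] → r3=M[104]=27
SUB r3, r3, #13 → r3=27-13=14
ADD r5, r5, #4 → r5=104+4=108
SUB r6, r6, #1 → r6=9-1=8
CMP r6, #6  (cmp 8,6)
BGT L1: taken
LDR r3, [r5] → r3=M[108]=12
SUB r3, r3, #13 → r3=12-13=-1
ADD r5, r5, #4 → r5=108+4=112
SUB r6, r6, #1 → r6=8-1=7
CMP r6, #6  (cmp 7,6)
BGT L1: taken
LDR r3, [r5] → r3=M[112]=28
SUB r3, r3, #13 → r3=28-13=15
ADD r5, r5, #4 → r5=112+4=116
SUB r6, r6, #1 → r6=7-1=6
CMP r6, #6  (cmp 6,6)
BGT L1: not taken
STR r3, [104] → M[104]=15
halt.
Total executed instructions: 29.

29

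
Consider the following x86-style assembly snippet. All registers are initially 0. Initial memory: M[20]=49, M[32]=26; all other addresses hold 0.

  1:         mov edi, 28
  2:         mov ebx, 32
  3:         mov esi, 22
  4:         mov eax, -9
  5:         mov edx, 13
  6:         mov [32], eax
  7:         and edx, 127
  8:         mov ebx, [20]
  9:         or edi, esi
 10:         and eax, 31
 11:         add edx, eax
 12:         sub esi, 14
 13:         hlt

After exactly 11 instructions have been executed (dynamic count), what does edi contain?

edi=28
ebx=32
esi=22
eax=-9
edx=13
mov [32], eax → M[32]=-9
edx=13&127=13
ebx=M[20]=49
edi=28|22=30
eax=(-9)&31=23
edx=13+23=36
After step 11: edi = 30.

30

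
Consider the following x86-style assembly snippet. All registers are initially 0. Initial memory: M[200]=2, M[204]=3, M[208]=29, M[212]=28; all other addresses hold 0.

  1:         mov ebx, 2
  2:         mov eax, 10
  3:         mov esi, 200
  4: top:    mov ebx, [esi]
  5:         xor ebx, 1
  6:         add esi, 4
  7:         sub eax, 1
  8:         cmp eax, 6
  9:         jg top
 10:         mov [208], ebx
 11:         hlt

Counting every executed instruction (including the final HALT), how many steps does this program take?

29

after mov ebx, 2: ebx=2
after mov eax, 10: eax=10
after mov esi, 200: esi=200
after mov ebx, [esi]: ebx=M[200]=2
after xor ebx, 1: ebx=2^1=3
after add esi, 4: esi=200+4=204
after sub eax, 1: eax=10-1=9
cmp eax, 6  (cmp 9,6)
jg top: taken
after mov ebx, [esi]: ebx=M[204]=3
after xor ebx, 1: ebx=3^1=2
after add esi, 4: esi=204+4=208
after sub eax, 1: eax=9-1=8
cmp eax, 6  (cmp 8,6)
jg top: taken
after mov ebx, [esi]: ebx=M[208]=29
after xor ebx, 1: ebx=29^1=28
after add esi, 4: esi=208+4=212
after sub eax, 1: eax=8-1=7
cmp eax, 6  (cmp 7,6)
jg top: taken
after mov ebx, [esi]: ebx=M[212]=28
after xor ebx, 1: ebx=28^1=29
after add esi, 4: esi=212+4=216
after sub eax, 1: eax=7-1=6
cmp eax, 6  (cmp 6,6)
jg top: not taken
mov [208], ebx → M[208]=29
halt.
Total executed instructions: 29.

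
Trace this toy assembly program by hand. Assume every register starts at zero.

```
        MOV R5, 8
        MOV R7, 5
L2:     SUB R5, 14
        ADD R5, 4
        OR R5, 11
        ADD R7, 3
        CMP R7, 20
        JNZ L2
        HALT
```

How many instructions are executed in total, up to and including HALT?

33

after MOV R5, 8: R5=8
after MOV R7, 5: R7=5
after SUB R5, 14: R5=8-14=-6
after ADD R5, 4: R5=(-6)+4=-2
after OR R5, 11: R5=(-2)|11=-1
after ADD R7, 3: R7=5+3=8
CMP R7, 20  (cmp 8,20)
JNZ L2: taken
after SUB R5, 14: R5=(-1)-14=-15
after ADD R5, 4: R5=(-15)+4=-11
after OR R5, 11: R5=(-11)|11=-1
after ADD R7, 3: R7=8+3=11
CMP R7, 20  (cmp 11,20)
JNZ L2: taken
after SUB R5, 14: R5=(-1)-14=-15
after ADD R5, 4: R5=(-15)+4=-11
after OR R5, 11: R5=(-11)|11=-1
after ADD R7, 3: R7=11+3=14
CMP R7, 20  (cmp 14,20)
JNZ L2: taken
after SUB R5, 14: R5=(-1)-14=-15
after ADD R5, 4: R5=(-15)+4=-11
after OR R5, 11: R5=(-11)|11=-1
after ADD R7, 3: R7=14+3=17
CMP R7, 20  (cmp 17,20)
JNZ L2: taken
after SUB R5, 14: R5=(-1)-14=-15
after ADD R5, 4: R5=(-15)+4=-11
after OR R5, 11: R5=(-11)|11=-1
after ADD R7, 3: R7=17+3=20
CMP R7, 20  (cmp 20,20)
JNZ L2: not taken
halt.
Total executed instructions: 33.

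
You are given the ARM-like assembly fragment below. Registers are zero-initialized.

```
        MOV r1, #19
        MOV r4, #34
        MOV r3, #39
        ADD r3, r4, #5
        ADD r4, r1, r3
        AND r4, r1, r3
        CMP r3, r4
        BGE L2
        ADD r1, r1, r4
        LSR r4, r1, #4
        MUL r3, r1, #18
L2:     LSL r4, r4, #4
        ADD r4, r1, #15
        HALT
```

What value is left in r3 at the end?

r1=19
r4=34
r3=39
r3=34+5=39
r4=19+39=58
r4=19&39=3
CMP r3, r4  (cmp 39,3)
BGE L2: taken
r4=3<<4=48
r4=19+15=34
halt.

39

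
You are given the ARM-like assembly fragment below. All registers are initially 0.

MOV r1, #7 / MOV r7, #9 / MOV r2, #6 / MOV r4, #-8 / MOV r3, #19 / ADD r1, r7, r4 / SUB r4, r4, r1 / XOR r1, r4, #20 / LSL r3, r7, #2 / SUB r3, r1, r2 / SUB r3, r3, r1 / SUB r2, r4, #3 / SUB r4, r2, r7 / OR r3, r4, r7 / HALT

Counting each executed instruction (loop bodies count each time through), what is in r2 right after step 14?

-12

after MOV r1, #7: r1=7
after MOV r7, #9: r7=9
after MOV r2, #6: r2=6
after MOV r4, #-8: r4=-8
after MOV r3, #19: r3=19
after ADD r1, r7, r4: r1=9+(-8)=1
after SUB r4, r4, r1: r4=(-8)-1=-9
after XOR r1, r4, #20: r1=(-9)^20=-29
after LSL r3, r7, #2: r3=9<<2=36
after SUB r3, r1, r2: r3=(-29)-6=-35
after SUB r3, r3, r1: r3=(-35)-(-29)=-6
after SUB r2, r4, #3: r2=(-9)-3=-12
after SUB r4, r2, r7: r4=(-12)-9=-21
after OR r3, r4, r7: r3=(-21)|9=-21
After step 14: r2 = -12.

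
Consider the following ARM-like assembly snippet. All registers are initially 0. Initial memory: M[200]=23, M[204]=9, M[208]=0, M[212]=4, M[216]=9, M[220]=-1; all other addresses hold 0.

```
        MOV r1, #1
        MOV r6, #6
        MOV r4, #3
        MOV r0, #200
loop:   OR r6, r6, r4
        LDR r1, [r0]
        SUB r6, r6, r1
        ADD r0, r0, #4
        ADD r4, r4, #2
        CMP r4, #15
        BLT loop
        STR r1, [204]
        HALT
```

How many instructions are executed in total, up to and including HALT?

r1=1
r6=6
r4=3
r0=200
r6=6|3=7
r1=M[200]=23
r6=7-23=-16
r0=200+4=204
r4=3+2=5
CMP r4, #15  (cmp 5,15)
BLT loop: taken
r6=(-16)|5=-11
r1=M[204]=9
r6=(-11)-9=-20
r0=204+4=208
r4=5+2=7
CMP r4, #15  (cmp 7,15)
BLT loop: taken
r6=(-20)|7=-17
r1=M[208]=0
r6=(-17)-0=-17
r0=208+4=212
r4=7+2=9
CMP r4, #15  (cmp 9,15)
BLT loop: taken
r6=(-17)|9=-17
r1=M[212]=4
r6=(-17)-4=-21
r0=212+4=216
r4=9+2=11
CMP r4, #15  (cmp 11,15)
BLT loop: taken
r6=(-21)|11=-21
r1=M[216]=9
r6=(-21)-9=-30
r0=216+4=220
r4=11+2=13
CMP r4, #15  (cmp 13,15)
BLT loop: taken
r6=(-30)|13=-17
r1=M[220]=-1
r6=(-17)-(-1)=-16
r0=220+4=224
r4=13+2=15
CMP r4, #15  (cmp 15,15)
BLT loop: not taken
STR r1, [204] → M[204]=-1
halt.
Total executed instructions: 48.

48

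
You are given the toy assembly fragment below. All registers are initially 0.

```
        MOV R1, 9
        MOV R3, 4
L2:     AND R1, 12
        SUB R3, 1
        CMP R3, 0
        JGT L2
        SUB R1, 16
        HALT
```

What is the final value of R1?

after MOV R1, 9: R1=9
after MOV R3, 4: R3=4
after AND R1, 12: R1=9&12=8
after SUB R3, 1: R3=4-1=3
CMP R3, 0  (cmp 3,0)
JGT L2: taken
after AND R1, 12: R1=8&12=8
after SUB R3, 1: R3=3-1=2
CMP R3, 0  (cmp 2,0)
JGT L2: taken
after AND R1, 12: R1=8&12=8
after SUB R3, 1: R3=2-1=1
CMP R3, 0  (cmp 1,0)
JGT L2: taken
after AND R1, 12: R1=8&12=8
after SUB R3, 1: R3=1-1=0
CMP R3, 0  (cmp 0,0)
JGT L2: not taken
after SUB R1, 16: R1=8-16=-8
halt.

-8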